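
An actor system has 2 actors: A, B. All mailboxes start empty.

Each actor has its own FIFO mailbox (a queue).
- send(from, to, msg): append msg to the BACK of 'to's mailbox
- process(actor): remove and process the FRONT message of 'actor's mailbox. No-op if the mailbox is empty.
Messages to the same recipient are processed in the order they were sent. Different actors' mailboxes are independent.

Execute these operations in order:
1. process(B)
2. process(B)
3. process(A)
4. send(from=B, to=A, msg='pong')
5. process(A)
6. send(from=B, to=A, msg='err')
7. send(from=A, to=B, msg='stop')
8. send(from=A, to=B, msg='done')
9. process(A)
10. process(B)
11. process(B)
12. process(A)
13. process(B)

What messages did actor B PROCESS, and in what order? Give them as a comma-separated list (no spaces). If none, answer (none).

After 1 (process(B)): A:[] B:[]
After 2 (process(B)): A:[] B:[]
After 3 (process(A)): A:[] B:[]
After 4 (send(from=B, to=A, msg='pong')): A:[pong] B:[]
After 5 (process(A)): A:[] B:[]
After 6 (send(from=B, to=A, msg='err')): A:[err] B:[]
After 7 (send(from=A, to=B, msg='stop')): A:[err] B:[stop]
After 8 (send(from=A, to=B, msg='done')): A:[err] B:[stop,done]
After 9 (process(A)): A:[] B:[stop,done]
After 10 (process(B)): A:[] B:[done]
After 11 (process(B)): A:[] B:[]
After 12 (process(A)): A:[] B:[]
After 13 (process(B)): A:[] B:[]

Answer: stop,done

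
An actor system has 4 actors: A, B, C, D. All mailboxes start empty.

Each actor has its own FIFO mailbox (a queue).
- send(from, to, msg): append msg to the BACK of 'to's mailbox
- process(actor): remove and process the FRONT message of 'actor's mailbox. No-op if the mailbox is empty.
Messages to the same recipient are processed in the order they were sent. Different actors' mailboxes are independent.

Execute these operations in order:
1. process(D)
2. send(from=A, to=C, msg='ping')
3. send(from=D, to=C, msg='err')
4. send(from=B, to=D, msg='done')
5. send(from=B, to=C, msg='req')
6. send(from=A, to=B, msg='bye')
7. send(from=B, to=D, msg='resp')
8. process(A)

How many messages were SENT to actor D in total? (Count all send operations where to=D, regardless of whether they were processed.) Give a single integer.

After 1 (process(D)): A:[] B:[] C:[] D:[]
After 2 (send(from=A, to=C, msg='ping')): A:[] B:[] C:[ping] D:[]
After 3 (send(from=D, to=C, msg='err')): A:[] B:[] C:[ping,err] D:[]
After 4 (send(from=B, to=D, msg='done')): A:[] B:[] C:[ping,err] D:[done]
After 5 (send(from=B, to=C, msg='req')): A:[] B:[] C:[ping,err,req] D:[done]
After 6 (send(from=A, to=B, msg='bye')): A:[] B:[bye] C:[ping,err,req] D:[done]
After 7 (send(from=B, to=D, msg='resp')): A:[] B:[bye] C:[ping,err,req] D:[done,resp]
After 8 (process(A)): A:[] B:[bye] C:[ping,err,req] D:[done,resp]

Answer: 2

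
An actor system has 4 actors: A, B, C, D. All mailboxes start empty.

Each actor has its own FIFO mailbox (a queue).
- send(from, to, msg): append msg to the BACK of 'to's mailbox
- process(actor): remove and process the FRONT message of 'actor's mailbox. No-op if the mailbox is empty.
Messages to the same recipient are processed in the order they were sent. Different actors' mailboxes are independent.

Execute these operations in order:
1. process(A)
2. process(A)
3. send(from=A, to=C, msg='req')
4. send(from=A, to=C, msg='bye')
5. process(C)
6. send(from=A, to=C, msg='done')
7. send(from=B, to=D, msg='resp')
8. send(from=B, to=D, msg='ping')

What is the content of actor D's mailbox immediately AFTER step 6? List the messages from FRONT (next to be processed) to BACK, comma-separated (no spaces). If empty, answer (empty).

After 1 (process(A)): A:[] B:[] C:[] D:[]
After 2 (process(A)): A:[] B:[] C:[] D:[]
After 3 (send(from=A, to=C, msg='req')): A:[] B:[] C:[req] D:[]
After 4 (send(from=A, to=C, msg='bye')): A:[] B:[] C:[req,bye] D:[]
After 5 (process(C)): A:[] B:[] C:[bye] D:[]
After 6 (send(from=A, to=C, msg='done')): A:[] B:[] C:[bye,done] D:[]

(empty)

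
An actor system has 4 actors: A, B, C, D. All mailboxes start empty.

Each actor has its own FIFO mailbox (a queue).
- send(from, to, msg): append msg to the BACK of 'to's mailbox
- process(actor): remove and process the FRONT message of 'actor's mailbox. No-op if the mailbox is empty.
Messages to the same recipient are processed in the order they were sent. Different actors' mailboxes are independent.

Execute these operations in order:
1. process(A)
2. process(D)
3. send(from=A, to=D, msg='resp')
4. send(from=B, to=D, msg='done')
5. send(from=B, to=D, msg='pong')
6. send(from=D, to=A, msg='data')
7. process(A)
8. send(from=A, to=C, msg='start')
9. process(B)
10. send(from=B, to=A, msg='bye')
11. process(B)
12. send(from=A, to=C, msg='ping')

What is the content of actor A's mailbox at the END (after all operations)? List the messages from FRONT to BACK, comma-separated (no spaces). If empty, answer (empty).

After 1 (process(A)): A:[] B:[] C:[] D:[]
After 2 (process(D)): A:[] B:[] C:[] D:[]
After 3 (send(from=A, to=D, msg='resp')): A:[] B:[] C:[] D:[resp]
After 4 (send(from=B, to=D, msg='done')): A:[] B:[] C:[] D:[resp,done]
After 5 (send(from=B, to=D, msg='pong')): A:[] B:[] C:[] D:[resp,done,pong]
After 6 (send(from=D, to=A, msg='data')): A:[data] B:[] C:[] D:[resp,done,pong]
After 7 (process(A)): A:[] B:[] C:[] D:[resp,done,pong]
After 8 (send(from=A, to=C, msg='start')): A:[] B:[] C:[start] D:[resp,done,pong]
After 9 (process(B)): A:[] B:[] C:[start] D:[resp,done,pong]
After 10 (send(from=B, to=A, msg='bye')): A:[bye] B:[] C:[start] D:[resp,done,pong]
After 11 (process(B)): A:[bye] B:[] C:[start] D:[resp,done,pong]
After 12 (send(from=A, to=C, msg='ping')): A:[bye] B:[] C:[start,ping] D:[resp,done,pong]

Answer: bye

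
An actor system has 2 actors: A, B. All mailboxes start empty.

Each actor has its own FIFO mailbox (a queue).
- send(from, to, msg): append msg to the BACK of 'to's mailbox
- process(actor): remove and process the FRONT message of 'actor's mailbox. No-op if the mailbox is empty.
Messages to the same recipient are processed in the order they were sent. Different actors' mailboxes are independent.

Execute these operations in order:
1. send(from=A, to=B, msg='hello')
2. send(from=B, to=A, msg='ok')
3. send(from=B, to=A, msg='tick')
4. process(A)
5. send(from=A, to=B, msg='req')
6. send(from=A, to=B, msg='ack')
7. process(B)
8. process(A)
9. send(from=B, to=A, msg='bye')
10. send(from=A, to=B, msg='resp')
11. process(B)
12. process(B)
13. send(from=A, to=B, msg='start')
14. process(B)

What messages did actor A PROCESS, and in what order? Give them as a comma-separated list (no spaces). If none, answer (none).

Answer: ok,tick

Derivation:
After 1 (send(from=A, to=B, msg='hello')): A:[] B:[hello]
After 2 (send(from=B, to=A, msg='ok')): A:[ok] B:[hello]
After 3 (send(from=B, to=A, msg='tick')): A:[ok,tick] B:[hello]
After 4 (process(A)): A:[tick] B:[hello]
After 5 (send(from=A, to=B, msg='req')): A:[tick] B:[hello,req]
After 6 (send(from=A, to=B, msg='ack')): A:[tick] B:[hello,req,ack]
After 7 (process(B)): A:[tick] B:[req,ack]
After 8 (process(A)): A:[] B:[req,ack]
After 9 (send(from=B, to=A, msg='bye')): A:[bye] B:[req,ack]
After 10 (send(from=A, to=B, msg='resp')): A:[bye] B:[req,ack,resp]
After 11 (process(B)): A:[bye] B:[ack,resp]
After 12 (process(B)): A:[bye] B:[resp]
After 13 (send(from=A, to=B, msg='start')): A:[bye] B:[resp,start]
After 14 (process(B)): A:[bye] B:[start]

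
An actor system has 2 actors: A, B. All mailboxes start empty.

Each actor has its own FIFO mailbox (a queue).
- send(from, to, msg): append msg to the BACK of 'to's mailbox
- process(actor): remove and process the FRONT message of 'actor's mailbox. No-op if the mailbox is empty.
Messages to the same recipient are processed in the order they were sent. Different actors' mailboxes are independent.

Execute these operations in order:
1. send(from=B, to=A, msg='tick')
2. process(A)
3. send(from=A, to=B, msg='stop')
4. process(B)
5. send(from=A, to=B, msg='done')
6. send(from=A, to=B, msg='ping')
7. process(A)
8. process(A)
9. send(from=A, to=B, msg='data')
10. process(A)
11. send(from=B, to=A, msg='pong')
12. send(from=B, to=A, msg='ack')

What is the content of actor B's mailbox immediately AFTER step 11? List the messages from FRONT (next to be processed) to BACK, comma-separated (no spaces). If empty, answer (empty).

After 1 (send(from=B, to=A, msg='tick')): A:[tick] B:[]
After 2 (process(A)): A:[] B:[]
After 3 (send(from=A, to=B, msg='stop')): A:[] B:[stop]
After 4 (process(B)): A:[] B:[]
After 5 (send(from=A, to=B, msg='done')): A:[] B:[done]
After 6 (send(from=A, to=B, msg='ping')): A:[] B:[done,ping]
After 7 (process(A)): A:[] B:[done,ping]
After 8 (process(A)): A:[] B:[done,ping]
After 9 (send(from=A, to=B, msg='data')): A:[] B:[done,ping,data]
After 10 (process(A)): A:[] B:[done,ping,data]
After 11 (send(from=B, to=A, msg='pong')): A:[pong] B:[done,ping,data]

done,ping,data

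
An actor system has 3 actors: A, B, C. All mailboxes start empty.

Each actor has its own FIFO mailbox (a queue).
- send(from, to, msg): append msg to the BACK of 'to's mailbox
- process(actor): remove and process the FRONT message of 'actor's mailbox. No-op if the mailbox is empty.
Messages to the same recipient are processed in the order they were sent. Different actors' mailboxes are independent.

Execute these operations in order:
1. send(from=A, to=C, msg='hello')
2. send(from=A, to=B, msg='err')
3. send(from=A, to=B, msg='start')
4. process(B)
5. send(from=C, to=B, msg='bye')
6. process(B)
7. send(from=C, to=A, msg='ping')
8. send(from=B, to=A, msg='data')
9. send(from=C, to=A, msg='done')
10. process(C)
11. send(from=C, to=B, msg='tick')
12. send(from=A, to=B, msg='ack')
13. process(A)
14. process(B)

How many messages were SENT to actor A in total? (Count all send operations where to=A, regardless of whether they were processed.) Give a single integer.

Answer: 3

Derivation:
After 1 (send(from=A, to=C, msg='hello')): A:[] B:[] C:[hello]
After 2 (send(from=A, to=B, msg='err')): A:[] B:[err] C:[hello]
After 3 (send(from=A, to=B, msg='start')): A:[] B:[err,start] C:[hello]
After 4 (process(B)): A:[] B:[start] C:[hello]
After 5 (send(from=C, to=B, msg='bye')): A:[] B:[start,bye] C:[hello]
After 6 (process(B)): A:[] B:[bye] C:[hello]
After 7 (send(from=C, to=A, msg='ping')): A:[ping] B:[bye] C:[hello]
After 8 (send(from=B, to=A, msg='data')): A:[ping,data] B:[bye] C:[hello]
After 9 (send(from=C, to=A, msg='done')): A:[ping,data,done] B:[bye] C:[hello]
After 10 (process(C)): A:[ping,data,done] B:[bye] C:[]
After 11 (send(from=C, to=B, msg='tick')): A:[ping,data,done] B:[bye,tick] C:[]
After 12 (send(from=A, to=B, msg='ack')): A:[ping,data,done] B:[bye,tick,ack] C:[]
After 13 (process(A)): A:[data,done] B:[bye,tick,ack] C:[]
After 14 (process(B)): A:[data,done] B:[tick,ack] C:[]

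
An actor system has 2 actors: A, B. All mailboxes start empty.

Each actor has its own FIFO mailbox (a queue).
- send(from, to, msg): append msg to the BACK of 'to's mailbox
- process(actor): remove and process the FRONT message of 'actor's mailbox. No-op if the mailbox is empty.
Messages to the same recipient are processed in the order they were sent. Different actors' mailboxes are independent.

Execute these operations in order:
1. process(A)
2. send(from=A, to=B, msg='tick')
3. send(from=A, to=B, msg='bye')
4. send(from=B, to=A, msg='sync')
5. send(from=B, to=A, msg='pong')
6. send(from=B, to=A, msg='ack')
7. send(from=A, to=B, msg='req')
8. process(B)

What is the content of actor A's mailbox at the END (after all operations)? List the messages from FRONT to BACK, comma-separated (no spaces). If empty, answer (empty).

After 1 (process(A)): A:[] B:[]
After 2 (send(from=A, to=B, msg='tick')): A:[] B:[tick]
After 3 (send(from=A, to=B, msg='bye')): A:[] B:[tick,bye]
After 4 (send(from=B, to=A, msg='sync')): A:[sync] B:[tick,bye]
After 5 (send(from=B, to=A, msg='pong')): A:[sync,pong] B:[tick,bye]
After 6 (send(from=B, to=A, msg='ack')): A:[sync,pong,ack] B:[tick,bye]
After 7 (send(from=A, to=B, msg='req')): A:[sync,pong,ack] B:[tick,bye,req]
After 8 (process(B)): A:[sync,pong,ack] B:[bye,req]

Answer: sync,pong,ack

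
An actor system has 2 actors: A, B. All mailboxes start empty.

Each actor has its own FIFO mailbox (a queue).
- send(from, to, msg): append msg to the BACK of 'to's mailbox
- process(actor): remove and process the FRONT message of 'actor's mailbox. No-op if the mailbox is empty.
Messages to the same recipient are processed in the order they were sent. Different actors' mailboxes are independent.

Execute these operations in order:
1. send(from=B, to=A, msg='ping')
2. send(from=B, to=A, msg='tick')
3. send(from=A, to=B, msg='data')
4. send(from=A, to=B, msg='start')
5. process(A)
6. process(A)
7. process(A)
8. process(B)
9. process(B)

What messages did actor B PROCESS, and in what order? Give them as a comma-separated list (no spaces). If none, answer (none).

After 1 (send(from=B, to=A, msg='ping')): A:[ping] B:[]
After 2 (send(from=B, to=A, msg='tick')): A:[ping,tick] B:[]
After 3 (send(from=A, to=B, msg='data')): A:[ping,tick] B:[data]
After 4 (send(from=A, to=B, msg='start')): A:[ping,tick] B:[data,start]
After 5 (process(A)): A:[tick] B:[data,start]
After 6 (process(A)): A:[] B:[data,start]
After 7 (process(A)): A:[] B:[data,start]
After 8 (process(B)): A:[] B:[start]
After 9 (process(B)): A:[] B:[]

Answer: data,start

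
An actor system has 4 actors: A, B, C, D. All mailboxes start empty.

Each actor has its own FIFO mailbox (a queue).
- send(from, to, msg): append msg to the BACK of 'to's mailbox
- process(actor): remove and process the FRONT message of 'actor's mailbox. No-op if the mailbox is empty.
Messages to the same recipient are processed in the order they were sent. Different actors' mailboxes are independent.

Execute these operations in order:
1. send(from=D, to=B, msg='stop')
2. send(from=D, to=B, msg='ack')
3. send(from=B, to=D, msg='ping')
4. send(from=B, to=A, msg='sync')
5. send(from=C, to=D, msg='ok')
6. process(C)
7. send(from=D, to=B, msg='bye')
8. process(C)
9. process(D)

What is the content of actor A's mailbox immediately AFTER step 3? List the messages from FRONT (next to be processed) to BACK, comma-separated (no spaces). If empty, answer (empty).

After 1 (send(from=D, to=B, msg='stop')): A:[] B:[stop] C:[] D:[]
After 2 (send(from=D, to=B, msg='ack')): A:[] B:[stop,ack] C:[] D:[]
After 3 (send(from=B, to=D, msg='ping')): A:[] B:[stop,ack] C:[] D:[ping]

(empty)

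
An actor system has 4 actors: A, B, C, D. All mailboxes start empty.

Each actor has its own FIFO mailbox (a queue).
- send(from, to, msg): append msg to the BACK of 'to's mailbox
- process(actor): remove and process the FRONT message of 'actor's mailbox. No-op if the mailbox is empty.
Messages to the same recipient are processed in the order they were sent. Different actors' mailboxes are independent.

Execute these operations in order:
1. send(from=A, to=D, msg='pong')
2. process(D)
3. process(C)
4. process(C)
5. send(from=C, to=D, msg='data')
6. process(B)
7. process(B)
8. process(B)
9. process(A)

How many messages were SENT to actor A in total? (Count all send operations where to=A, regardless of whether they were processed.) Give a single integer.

Answer: 0

Derivation:
After 1 (send(from=A, to=D, msg='pong')): A:[] B:[] C:[] D:[pong]
After 2 (process(D)): A:[] B:[] C:[] D:[]
After 3 (process(C)): A:[] B:[] C:[] D:[]
After 4 (process(C)): A:[] B:[] C:[] D:[]
After 5 (send(from=C, to=D, msg='data')): A:[] B:[] C:[] D:[data]
After 6 (process(B)): A:[] B:[] C:[] D:[data]
After 7 (process(B)): A:[] B:[] C:[] D:[data]
After 8 (process(B)): A:[] B:[] C:[] D:[data]
After 9 (process(A)): A:[] B:[] C:[] D:[data]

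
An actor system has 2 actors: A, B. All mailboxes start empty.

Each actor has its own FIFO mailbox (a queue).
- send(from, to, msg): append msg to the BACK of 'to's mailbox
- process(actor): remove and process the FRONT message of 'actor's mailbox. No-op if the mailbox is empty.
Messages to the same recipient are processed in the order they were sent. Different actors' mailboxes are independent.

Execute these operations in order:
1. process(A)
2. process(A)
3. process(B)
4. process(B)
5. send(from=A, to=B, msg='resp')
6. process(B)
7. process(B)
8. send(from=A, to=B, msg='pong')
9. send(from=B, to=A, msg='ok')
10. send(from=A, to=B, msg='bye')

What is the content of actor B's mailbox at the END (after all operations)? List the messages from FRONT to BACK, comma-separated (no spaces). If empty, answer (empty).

Answer: pong,bye

Derivation:
After 1 (process(A)): A:[] B:[]
After 2 (process(A)): A:[] B:[]
After 3 (process(B)): A:[] B:[]
After 4 (process(B)): A:[] B:[]
After 5 (send(from=A, to=B, msg='resp')): A:[] B:[resp]
After 6 (process(B)): A:[] B:[]
After 7 (process(B)): A:[] B:[]
After 8 (send(from=A, to=B, msg='pong')): A:[] B:[pong]
After 9 (send(from=B, to=A, msg='ok')): A:[ok] B:[pong]
After 10 (send(from=A, to=B, msg='bye')): A:[ok] B:[pong,bye]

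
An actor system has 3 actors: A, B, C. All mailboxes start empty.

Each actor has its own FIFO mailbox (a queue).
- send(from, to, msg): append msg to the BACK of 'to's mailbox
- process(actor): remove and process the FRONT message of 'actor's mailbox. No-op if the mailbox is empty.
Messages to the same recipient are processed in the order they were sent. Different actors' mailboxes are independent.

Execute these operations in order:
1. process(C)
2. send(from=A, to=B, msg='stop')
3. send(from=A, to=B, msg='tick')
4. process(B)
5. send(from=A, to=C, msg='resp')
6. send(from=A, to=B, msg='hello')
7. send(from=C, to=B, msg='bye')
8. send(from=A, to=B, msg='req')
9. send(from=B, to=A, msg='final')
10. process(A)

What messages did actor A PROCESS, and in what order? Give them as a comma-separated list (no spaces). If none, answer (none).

After 1 (process(C)): A:[] B:[] C:[]
After 2 (send(from=A, to=B, msg='stop')): A:[] B:[stop] C:[]
After 3 (send(from=A, to=B, msg='tick')): A:[] B:[stop,tick] C:[]
After 4 (process(B)): A:[] B:[tick] C:[]
After 5 (send(from=A, to=C, msg='resp')): A:[] B:[tick] C:[resp]
After 6 (send(from=A, to=B, msg='hello')): A:[] B:[tick,hello] C:[resp]
After 7 (send(from=C, to=B, msg='bye')): A:[] B:[tick,hello,bye] C:[resp]
After 8 (send(from=A, to=B, msg='req')): A:[] B:[tick,hello,bye,req] C:[resp]
After 9 (send(from=B, to=A, msg='final')): A:[final] B:[tick,hello,bye,req] C:[resp]
After 10 (process(A)): A:[] B:[tick,hello,bye,req] C:[resp]

Answer: final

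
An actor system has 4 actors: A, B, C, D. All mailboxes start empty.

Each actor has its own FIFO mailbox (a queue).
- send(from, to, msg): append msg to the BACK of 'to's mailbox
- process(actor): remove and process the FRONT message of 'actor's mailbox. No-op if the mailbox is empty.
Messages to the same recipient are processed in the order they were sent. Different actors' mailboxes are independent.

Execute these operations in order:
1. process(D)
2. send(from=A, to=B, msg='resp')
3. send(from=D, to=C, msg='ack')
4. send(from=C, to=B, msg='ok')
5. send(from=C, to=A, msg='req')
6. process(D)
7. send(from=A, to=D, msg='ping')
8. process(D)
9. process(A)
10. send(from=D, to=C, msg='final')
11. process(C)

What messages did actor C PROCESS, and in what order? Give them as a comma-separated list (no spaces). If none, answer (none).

Answer: ack

Derivation:
After 1 (process(D)): A:[] B:[] C:[] D:[]
After 2 (send(from=A, to=B, msg='resp')): A:[] B:[resp] C:[] D:[]
After 3 (send(from=D, to=C, msg='ack')): A:[] B:[resp] C:[ack] D:[]
After 4 (send(from=C, to=B, msg='ok')): A:[] B:[resp,ok] C:[ack] D:[]
After 5 (send(from=C, to=A, msg='req')): A:[req] B:[resp,ok] C:[ack] D:[]
After 6 (process(D)): A:[req] B:[resp,ok] C:[ack] D:[]
After 7 (send(from=A, to=D, msg='ping')): A:[req] B:[resp,ok] C:[ack] D:[ping]
After 8 (process(D)): A:[req] B:[resp,ok] C:[ack] D:[]
After 9 (process(A)): A:[] B:[resp,ok] C:[ack] D:[]
After 10 (send(from=D, to=C, msg='final')): A:[] B:[resp,ok] C:[ack,final] D:[]
After 11 (process(C)): A:[] B:[resp,ok] C:[final] D:[]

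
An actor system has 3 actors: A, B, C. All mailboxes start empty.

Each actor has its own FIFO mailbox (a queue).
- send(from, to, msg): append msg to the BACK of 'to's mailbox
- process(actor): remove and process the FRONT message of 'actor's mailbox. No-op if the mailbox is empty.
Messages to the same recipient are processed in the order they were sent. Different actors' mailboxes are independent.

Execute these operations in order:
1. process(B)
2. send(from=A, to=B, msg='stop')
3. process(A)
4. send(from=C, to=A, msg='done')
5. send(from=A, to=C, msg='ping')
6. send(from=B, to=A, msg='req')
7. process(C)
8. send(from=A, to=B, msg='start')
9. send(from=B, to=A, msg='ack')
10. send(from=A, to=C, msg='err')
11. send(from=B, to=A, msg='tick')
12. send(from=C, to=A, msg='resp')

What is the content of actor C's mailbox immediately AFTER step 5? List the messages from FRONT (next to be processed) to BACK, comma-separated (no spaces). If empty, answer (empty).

After 1 (process(B)): A:[] B:[] C:[]
After 2 (send(from=A, to=B, msg='stop')): A:[] B:[stop] C:[]
After 3 (process(A)): A:[] B:[stop] C:[]
After 4 (send(from=C, to=A, msg='done')): A:[done] B:[stop] C:[]
After 5 (send(from=A, to=C, msg='ping')): A:[done] B:[stop] C:[ping]

ping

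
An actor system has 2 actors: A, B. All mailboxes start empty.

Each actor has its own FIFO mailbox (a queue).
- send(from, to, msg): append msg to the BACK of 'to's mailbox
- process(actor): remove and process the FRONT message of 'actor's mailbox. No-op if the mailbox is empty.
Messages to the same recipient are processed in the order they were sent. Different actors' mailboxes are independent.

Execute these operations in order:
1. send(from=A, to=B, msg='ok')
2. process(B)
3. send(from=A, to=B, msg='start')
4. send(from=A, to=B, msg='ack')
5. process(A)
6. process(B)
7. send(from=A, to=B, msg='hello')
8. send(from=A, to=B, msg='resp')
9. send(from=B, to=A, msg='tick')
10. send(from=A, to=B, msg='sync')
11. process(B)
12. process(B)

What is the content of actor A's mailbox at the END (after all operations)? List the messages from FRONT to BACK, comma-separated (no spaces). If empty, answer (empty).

Answer: tick

Derivation:
After 1 (send(from=A, to=B, msg='ok')): A:[] B:[ok]
After 2 (process(B)): A:[] B:[]
After 3 (send(from=A, to=B, msg='start')): A:[] B:[start]
After 4 (send(from=A, to=B, msg='ack')): A:[] B:[start,ack]
After 5 (process(A)): A:[] B:[start,ack]
After 6 (process(B)): A:[] B:[ack]
After 7 (send(from=A, to=B, msg='hello')): A:[] B:[ack,hello]
After 8 (send(from=A, to=B, msg='resp')): A:[] B:[ack,hello,resp]
After 9 (send(from=B, to=A, msg='tick')): A:[tick] B:[ack,hello,resp]
After 10 (send(from=A, to=B, msg='sync')): A:[tick] B:[ack,hello,resp,sync]
After 11 (process(B)): A:[tick] B:[hello,resp,sync]
After 12 (process(B)): A:[tick] B:[resp,sync]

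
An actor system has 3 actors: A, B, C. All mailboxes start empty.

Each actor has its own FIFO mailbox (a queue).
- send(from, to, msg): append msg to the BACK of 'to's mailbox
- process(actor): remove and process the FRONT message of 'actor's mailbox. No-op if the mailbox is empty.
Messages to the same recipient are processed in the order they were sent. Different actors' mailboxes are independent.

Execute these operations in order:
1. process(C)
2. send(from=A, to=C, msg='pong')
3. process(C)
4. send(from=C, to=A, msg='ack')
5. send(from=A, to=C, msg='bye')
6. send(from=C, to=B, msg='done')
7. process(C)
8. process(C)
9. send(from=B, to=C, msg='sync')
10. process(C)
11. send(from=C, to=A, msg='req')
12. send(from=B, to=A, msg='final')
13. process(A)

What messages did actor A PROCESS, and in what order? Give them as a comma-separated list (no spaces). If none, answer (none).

After 1 (process(C)): A:[] B:[] C:[]
After 2 (send(from=A, to=C, msg='pong')): A:[] B:[] C:[pong]
After 3 (process(C)): A:[] B:[] C:[]
After 4 (send(from=C, to=A, msg='ack')): A:[ack] B:[] C:[]
After 5 (send(from=A, to=C, msg='bye')): A:[ack] B:[] C:[bye]
After 6 (send(from=C, to=B, msg='done')): A:[ack] B:[done] C:[bye]
After 7 (process(C)): A:[ack] B:[done] C:[]
After 8 (process(C)): A:[ack] B:[done] C:[]
After 9 (send(from=B, to=C, msg='sync')): A:[ack] B:[done] C:[sync]
After 10 (process(C)): A:[ack] B:[done] C:[]
After 11 (send(from=C, to=A, msg='req')): A:[ack,req] B:[done] C:[]
After 12 (send(from=B, to=A, msg='final')): A:[ack,req,final] B:[done] C:[]
After 13 (process(A)): A:[req,final] B:[done] C:[]

Answer: ack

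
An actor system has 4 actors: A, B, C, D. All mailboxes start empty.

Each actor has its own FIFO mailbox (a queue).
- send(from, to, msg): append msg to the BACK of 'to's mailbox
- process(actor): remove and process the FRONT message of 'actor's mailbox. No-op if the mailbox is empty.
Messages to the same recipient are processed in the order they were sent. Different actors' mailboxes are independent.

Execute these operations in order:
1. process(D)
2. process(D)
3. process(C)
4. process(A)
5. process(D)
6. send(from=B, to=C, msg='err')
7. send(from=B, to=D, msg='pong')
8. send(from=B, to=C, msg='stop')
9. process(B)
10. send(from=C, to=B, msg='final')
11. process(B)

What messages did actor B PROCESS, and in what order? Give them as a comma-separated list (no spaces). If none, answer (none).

Answer: final

Derivation:
After 1 (process(D)): A:[] B:[] C:[] D:[]
After 2 (process(D)): A:[] B:[] C:[] D:[]
After 3 (process(C)): A:[] B:[] C:[] D:[]
After 4 (process(A)): A:[] B:[] C:[] D:[]
After 5 (process(D)): A:[] B:[] C:[] D:[]
After 6 (send(from=B, to=C, msg='err')): A:[] B:[] C:[err] D:[]
After 7 (send(from=B, to=D, msg='pong')): A:[] B:[] C:[err] D:[pong]
After 8 (send(from=B, to=C, msg='stop')): A:[] B:[] C:[err,stop] D:[pong]
After 9 (process(B)): A:[] B:[] C:[err,stop] D:[pong]
After 10 (send(from=C, to=B, msg='final')): A:[] B:[final] C:[err,stop] D:[pong]
After 11 (process(B)): A:[] B:[] C:[err,stop] D:[pong]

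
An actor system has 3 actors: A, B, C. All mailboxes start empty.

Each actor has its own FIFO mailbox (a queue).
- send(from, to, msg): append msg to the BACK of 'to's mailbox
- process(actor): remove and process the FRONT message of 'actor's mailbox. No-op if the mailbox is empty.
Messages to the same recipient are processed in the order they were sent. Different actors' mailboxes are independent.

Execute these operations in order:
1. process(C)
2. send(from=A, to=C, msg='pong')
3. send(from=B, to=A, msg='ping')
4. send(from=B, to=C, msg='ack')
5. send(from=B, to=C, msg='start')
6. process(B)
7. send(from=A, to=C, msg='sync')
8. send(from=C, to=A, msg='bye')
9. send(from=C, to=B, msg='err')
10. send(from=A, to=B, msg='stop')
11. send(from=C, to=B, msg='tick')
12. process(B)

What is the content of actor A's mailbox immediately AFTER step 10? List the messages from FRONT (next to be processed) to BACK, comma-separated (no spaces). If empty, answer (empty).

After 1 (process(C)): A:[] B:[] C:[]
After 2 (send(from=A, to=C, msg='pong')): A:[] B:[] C:[pong]
After 3 (send(from=B, to=A, msg='ping')): A:[ping] B:[] C:[pong]
After 4 (send(from=B, to=C, msg='ack')): A:[ping] B:[] C:[pong,ack]
After 5 (send(from=B, to=C, msg='start')): A:[ping] B:[] C:[pong,ack,start]
After 6 (process(B)): A:[ping] B:[] C:[pong,ack,start]
After 7 (send(from=A, to=C, msg='sync')): A:[ping] B:[] C:[pong,ack,start,sync]
After 8 (send(from=C, to=A, msg='bye')): A:[ping,bye] B:[] C:[pong,ack,start,sync]
After 9 (send(from=C, to=B, msg='err')): A:[ping,bye] B:[err] C:[pong,ack,start,sync]
After 10 (send(from=A, to=B, msg='stop')): A:[ping,bye] B:[err,stop] C:[pong,ack,start,sync]

ping,bye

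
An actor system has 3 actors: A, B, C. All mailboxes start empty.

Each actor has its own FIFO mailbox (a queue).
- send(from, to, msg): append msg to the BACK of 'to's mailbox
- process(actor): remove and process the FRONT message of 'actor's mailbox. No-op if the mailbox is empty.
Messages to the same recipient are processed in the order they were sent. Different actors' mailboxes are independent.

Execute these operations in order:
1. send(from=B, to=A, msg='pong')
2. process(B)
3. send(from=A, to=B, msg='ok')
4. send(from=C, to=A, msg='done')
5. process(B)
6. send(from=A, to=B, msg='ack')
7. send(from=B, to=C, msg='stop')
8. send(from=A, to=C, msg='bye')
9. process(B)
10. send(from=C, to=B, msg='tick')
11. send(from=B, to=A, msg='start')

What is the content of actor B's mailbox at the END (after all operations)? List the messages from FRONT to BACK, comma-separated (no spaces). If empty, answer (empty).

After 1 (send(from=B, to=A, msg='pong')): A:[pong] B:[] C:[]
After 2 (process(B)): A:[pong] B:[] C:[]
After 3 (send(from=A, to=B, msg='ok')): A:[pong] B:[ok] C:[]
After 4 (send(from=C, to=A, msg='done')): A:[pong,done] B:[ok] C:[]
After 5 (process(B)): A:[pong,done] B:[] C:[]
After 6 (send(from=A, to=B, msg='ack')): A:[pong,done] B:[ack] C:[]
After 7 (send(from=B, to=C, msg='stop')): A:[pong,done] B:[ack] C:[stop]
After 8 (send(from=A, to=C, msg='bye')): A:[pong,done] B:[ack] C:[stop,bye]
After 9 (process(B)): A:[pong,done] B:[] C:[stop,bye]
After 10 (send(from=C, to=B, msg='tick')): A:[pong,done] B:[tick] C:[stop,bye]
After 11 (send(from=B, to=A, msg='start')): A:[pong,done,start] B:[tick] C:[stop,bye]

Answer: tick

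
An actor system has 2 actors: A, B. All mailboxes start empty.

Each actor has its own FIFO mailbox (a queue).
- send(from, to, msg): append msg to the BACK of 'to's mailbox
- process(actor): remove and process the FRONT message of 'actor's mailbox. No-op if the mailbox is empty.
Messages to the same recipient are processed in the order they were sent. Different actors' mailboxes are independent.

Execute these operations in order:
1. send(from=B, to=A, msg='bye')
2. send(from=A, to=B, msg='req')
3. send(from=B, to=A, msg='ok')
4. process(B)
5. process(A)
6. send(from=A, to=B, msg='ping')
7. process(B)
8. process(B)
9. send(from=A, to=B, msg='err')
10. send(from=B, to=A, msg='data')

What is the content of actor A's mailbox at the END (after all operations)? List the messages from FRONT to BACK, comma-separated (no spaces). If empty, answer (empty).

Answer: ok,data

Derivation:
After 1 (send(from=B, to=A, msg='bye')): A:[bye] B:[]
After 2 (send(from=A, to=B, msg='req')): A:[bye] B:[req]
After 3 (send(from=B, to=A, msg='ok')): A:[bye,ok] B:[req]
After 4 (process(B)): A:[bye,ok] B:[]
After 5 (process(A)): A:[ok] B:[]
After 6 (send(from=A, to=B, msg='ping')): A:[ok] B:[ping]
After 7 (process(B)): A:[ok] B:[]
After 8 (process(B)): A:[ok] B:[]
After 9 (send(from=A, to=B, msg='err')): A:[ok] B:[err]
After 10 (send(from=B, to=A, msg='data')): A:[ok,data] B:[err]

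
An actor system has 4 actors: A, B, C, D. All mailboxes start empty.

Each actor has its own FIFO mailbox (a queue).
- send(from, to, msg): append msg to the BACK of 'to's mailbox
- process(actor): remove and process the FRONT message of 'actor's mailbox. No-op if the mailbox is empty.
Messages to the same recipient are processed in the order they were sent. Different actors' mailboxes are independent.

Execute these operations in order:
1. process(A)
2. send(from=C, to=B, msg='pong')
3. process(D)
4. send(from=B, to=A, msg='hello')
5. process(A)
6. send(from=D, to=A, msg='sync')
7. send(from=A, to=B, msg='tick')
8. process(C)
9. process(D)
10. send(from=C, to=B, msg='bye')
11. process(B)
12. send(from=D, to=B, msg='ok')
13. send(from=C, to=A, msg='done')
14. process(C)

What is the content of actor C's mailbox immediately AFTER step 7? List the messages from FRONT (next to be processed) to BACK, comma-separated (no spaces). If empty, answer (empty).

After 1 (process(A)): A:[] B:[] C:[] D:[]
After 2 (send(from=C, to=B, msg='pong')): A:[] B:[pong] C:[] D:[]
After 3 (process(D)): A:[] B:[pong] C:[] D:[]
After 4 (send(from=B, to=A, msg='hello')): A:[hello] B:[pong] C:[] D:[]
After 5 (process(A)): A:[] B:[pong] C:[] D:[]
After 6 (send(from=D, to=A, msg='sync')): A:[sync] B:[pong] C:[] D:[]
After 7 (send(from=A, to=B, msg='tick')): A:[sync] B:[pong,tick] C:[] D:[]

(empty)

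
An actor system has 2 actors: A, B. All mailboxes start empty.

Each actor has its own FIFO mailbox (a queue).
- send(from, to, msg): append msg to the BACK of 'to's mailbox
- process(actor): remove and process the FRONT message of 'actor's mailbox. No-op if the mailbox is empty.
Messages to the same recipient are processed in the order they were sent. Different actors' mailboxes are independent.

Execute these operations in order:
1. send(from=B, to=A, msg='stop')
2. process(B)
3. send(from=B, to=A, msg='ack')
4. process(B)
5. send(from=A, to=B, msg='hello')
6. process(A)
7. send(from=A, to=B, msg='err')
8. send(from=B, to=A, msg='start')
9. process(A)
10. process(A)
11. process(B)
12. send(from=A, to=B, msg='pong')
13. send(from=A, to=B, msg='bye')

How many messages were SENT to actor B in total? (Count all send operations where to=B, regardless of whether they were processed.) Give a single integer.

After 1 (send(from=B, to=A, msg='stop')): A:[stop] B:[]
After 2 (process(B)): A:[stop] B:[]
After 3 (send(from=B, to=A, msg='ack')): A:[stop,ack] B:[]
After 4 (process(B)): A:[stop,ack] B:[]
After 5 (send(from=A, to=B, msg='hello')): A:[stop,ack] B:[hello]
After 6 (process(A)): A:[ack] B:[hello]
After 7 (send(from=A, to=B, msg='err')): A:[ack] B:[hello,err]
After 8 (send(from=B, to=A, msg='start')): A:[ack,start] B:[hello,err]
After 9 (process(A)): A:[start] B:[hello,err]
After 10 (process(A)): A:[] B:[hello,err]
After 11 (process(B)): A:[] B:[err]
After 12 (send(from=A, to=B, msg='pong')): A:[] B:[err,pong]
After 13 (send(from=A, to=B, msg='bye')): A:[] B:[err,pong,bye]

Answer: 4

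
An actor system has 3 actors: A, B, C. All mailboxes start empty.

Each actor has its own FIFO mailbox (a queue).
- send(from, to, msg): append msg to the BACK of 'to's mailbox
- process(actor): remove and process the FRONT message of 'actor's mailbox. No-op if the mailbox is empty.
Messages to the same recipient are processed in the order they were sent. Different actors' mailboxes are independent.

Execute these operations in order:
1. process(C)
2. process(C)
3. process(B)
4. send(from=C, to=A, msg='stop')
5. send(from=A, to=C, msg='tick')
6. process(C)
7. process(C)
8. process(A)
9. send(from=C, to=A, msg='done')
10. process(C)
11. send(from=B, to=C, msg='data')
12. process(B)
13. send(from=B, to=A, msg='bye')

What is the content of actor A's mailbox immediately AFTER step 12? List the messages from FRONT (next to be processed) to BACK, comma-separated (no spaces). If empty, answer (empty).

After 1 (process(C)): A:[] B:[] C:[]
After 2 (process(C)): A:[] B:[] C:[]
After 3 (process(B)): A:[] B:[] C:[]
After 4 (send(from=C, to=A, msg='stop')): A:[stop] B:[] C:[]
After 5 (send(from=A, to=C, msg='tick')): A:[stop] B:[] C:[tick]
After 6 (process(C)): A:[stop] B:[] C:[]
After 7 (process(C)): A:[stop] B:[] C:[]
After 8 (process(A)): A:[] B:[] C:[]
After 9 (send(from=C, to=A, msg='done')): A:[done] B:[] C:[]
After 10 (process(C)): A:[done] B:[] C:[]
After 11 (send(from=B, to=C, msg='data')): A:[done] B:[] C:[data]
After 12 (process(B)): A:[done] B:[] C:[data]

done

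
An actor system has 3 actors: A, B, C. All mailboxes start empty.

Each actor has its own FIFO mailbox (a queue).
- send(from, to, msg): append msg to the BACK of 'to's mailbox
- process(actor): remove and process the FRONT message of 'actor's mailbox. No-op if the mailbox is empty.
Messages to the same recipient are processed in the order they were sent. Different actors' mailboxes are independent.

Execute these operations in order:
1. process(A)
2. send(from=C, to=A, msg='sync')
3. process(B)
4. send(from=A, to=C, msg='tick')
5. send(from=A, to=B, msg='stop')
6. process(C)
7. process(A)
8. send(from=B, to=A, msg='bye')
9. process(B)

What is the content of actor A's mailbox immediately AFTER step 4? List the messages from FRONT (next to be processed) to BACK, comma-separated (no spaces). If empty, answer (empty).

After 1 (process(A)): A:[] B:[] C:[]
After 2 (send(from=C, to=A, msg='sync')): A:[sync] B:[] C:[]
After 3 (process(B)): A:[sync] B:[] C:[]
After 4 (send(from=A, to=C, msg='tick')): A:[sync] B:[] C:[tick]

sync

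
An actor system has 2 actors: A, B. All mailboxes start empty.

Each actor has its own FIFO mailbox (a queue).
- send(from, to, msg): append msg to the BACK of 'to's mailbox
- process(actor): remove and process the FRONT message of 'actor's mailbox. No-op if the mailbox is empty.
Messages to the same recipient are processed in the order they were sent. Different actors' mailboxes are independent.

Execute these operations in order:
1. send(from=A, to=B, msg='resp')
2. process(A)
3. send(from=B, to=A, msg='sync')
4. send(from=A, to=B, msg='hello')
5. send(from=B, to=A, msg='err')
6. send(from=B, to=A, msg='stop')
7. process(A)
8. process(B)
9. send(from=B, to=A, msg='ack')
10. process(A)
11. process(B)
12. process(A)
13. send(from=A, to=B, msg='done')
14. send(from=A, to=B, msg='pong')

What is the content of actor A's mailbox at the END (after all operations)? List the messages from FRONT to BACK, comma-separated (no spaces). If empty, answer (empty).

Answer: ack

Derivation:
After 1 (send(from=A, to=B, msg='resp')): A:[] B:[resp]
After 2 (process(A)): A:[] B:[resp]
After 3 (send(from=B, to=A, msg='sync')): A:[sync] B:[resp]
After 4 (send(from=A, to=B, msg='hello')): A:[sync] B:[resp,hello]
After 5 (send(from=B, to=A, msg='err')): A:[sync,err] B:[resp,hello]
After 6 (send(from=B, to=A, msg='stop')): A:[sync,err,stop] B:[resp,hello]
After 7 (process(A)): A:[err,stop] B:[resp,hello]
After 8 (process(B)): A:[err,stop] B:[hello]
After 9 (send(from=B, to=A, msg='ack')): A:[err,stop,ack] B:[hello]
After 10 (process(A)): A:[stop,ack] B:[hello]
After 11 (process(B)): A:[stop,ack] B:[]
After 12 (process(A)): A:[ack] B:[]
After 13 (send(from=A, to=B, msg='done')): A:[ack] B:[done]
After 14 (send(from=A, to=B, msg='pong')): A:[ack] B:[done,pong]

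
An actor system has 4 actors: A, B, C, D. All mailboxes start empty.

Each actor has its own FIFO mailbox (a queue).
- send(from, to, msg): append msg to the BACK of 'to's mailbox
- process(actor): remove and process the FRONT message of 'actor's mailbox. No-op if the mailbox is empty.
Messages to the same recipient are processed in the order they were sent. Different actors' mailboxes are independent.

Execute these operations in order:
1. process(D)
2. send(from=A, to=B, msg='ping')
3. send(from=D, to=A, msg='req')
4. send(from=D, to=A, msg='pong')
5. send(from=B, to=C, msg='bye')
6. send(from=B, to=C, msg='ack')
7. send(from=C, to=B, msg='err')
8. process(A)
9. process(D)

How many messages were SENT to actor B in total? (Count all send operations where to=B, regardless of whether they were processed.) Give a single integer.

Answer: 2

Derivation:
After 1 (process(D)): A:[] B:[] C:[] D:[]
After 2 (send(from=A, to=B, msg='ping')): A:[] B:[ping] C:[] D:[]
After 3 (send(from=D, to=A, msg='req')): A:[req] B:[ping] C:[] D:[]
After 4 (send(from=D, to=A, msg='pong')): A:[req,pong] B:[ping] C:[] D:[]
After 5 (send(from=B, to=C, msg='bye')): A:[req,pong] B:[ping] C:[bye] D:[]
After 6 (send(from=B, to=C, msg='ack')): A:[req,pong] B:[ping] C:[bye,ack] D:[]
After 7 (send(from=C, to=B, msg='err')): A:[req,pong] B:[ping,err] C:[bye,ack] D:[]
After 8 (process(A)): A:[pong] B:[ping,err] C:[bye,ack] D:[]
After 9 (process(D)): A:[pong] B:[ping,err] C:[bye,ack] D:[]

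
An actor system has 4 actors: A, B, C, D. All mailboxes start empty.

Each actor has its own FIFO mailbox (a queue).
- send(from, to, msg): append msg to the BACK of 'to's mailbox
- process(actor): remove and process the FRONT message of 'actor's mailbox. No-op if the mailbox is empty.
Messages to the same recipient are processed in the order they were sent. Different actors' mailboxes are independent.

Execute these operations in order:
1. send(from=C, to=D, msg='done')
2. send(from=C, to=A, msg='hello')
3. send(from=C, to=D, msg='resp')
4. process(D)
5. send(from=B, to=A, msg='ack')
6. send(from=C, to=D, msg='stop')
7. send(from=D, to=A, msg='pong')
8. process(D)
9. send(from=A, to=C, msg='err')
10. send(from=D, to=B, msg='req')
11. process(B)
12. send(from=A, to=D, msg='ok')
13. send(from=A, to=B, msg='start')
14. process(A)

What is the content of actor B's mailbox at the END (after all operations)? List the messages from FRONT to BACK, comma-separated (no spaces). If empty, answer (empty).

After 1 (send(from=C, to=D, msg='done')): A:[] B:[] C:[] D:[done]
After 2 (send(from=C, to=A, msg='hello')): A:[hello] B:[] C:[] D:[done]
After 3 (send(from=C, to=D, msg='resp')): A:[hello] B:[] C:[] D:[done,resp]
After 4 (process(D)): A:[hello] B:[] C:[] D:[resp]
After 5 (send(from=B, to=A, msg='ack')): A:[hello,ack] B:[] C:[] D:[resp]
After 6 (send(from=C, to=D, msg='stop')): A:[hello,ack] B:[] C:[] D:[resp,stop]
After 7 (send(from=D, to=A, msg='pong')): A:[hello,ack,pong] B:[] C:[] D:[resp,stop]
After 8 (process(D)): A:[hello,ack,pong] B:[] C:[] D:[stop]
After 9 (send(from=A, to=C, msg='err')): A:[hello,ack,pong] B:[] C:[err] D:[stop]
After 10 (send(from=D, to=B, msg='req')): A:[hello,ack,pong] B:[req] C:[err] D:[stop]
After 11 (process(B)): A:[hello,ack,pong] B:[] C:[err] D:[stop]
After 12 (send(from=A, to=D, msg='ok')): A:[hello,ack,pong] B:[] C:[err] D:[stop,ok]
After 13 (send(from=A, to=B, msg='start')): A:[hello,ack,pong] B:[start] C:[err] D:[stop,ok]
After 14 (process(A)): A:[ack,pong] B:[start] C:[err] D:[stop,ok]

Answer: start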